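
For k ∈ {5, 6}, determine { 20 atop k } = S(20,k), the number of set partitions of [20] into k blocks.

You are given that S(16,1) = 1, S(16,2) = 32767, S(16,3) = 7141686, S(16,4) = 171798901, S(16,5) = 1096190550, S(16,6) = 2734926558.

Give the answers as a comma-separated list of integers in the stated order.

749206090500, 4306078895384

@17  (17,2):32767·2+1→65535, (17,3):7141686·3+32767→21457825, (17,4):171798901·4+7141686→694337290, (17,5):1096190550·5+171798901→5652751651, (17,6):2734926558·6+1096190550→17505749898
@18  (18,3):21457825·3+65535→64439010, (18,4):694337290·4+21457825→2798806985, (18,5):5652751651·5+694337290→28958095545, (18,6):17505749898·6+5652751651→110687251039
@19  (19,4):2798806985·4+64439010→11259666950, (19,5):28958095545·5+2798806985→147589284710, (19,6):110687251039·6+28958095545→693081601779
@20  (20,5):147589284710·5+11259666950→749206090500, (20,6):693081601779·6+147589284710→4306078895384
Read S(20,5) = 749206090500, S(20,6) = 4306078895384.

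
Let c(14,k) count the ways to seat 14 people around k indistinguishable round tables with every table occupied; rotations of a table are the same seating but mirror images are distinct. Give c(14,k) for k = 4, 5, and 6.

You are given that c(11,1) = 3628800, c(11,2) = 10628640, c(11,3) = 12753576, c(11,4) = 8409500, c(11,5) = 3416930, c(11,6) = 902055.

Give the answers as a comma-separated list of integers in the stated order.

20313753096, 9957703756, 3336118786

r12: T_12,2=11×10628640+3628800=120543840; T_12,3=11×12753576+10628640=150917976; T_12,4=11×8409500+12753576=105258076; T_12,5=11×3416930+8409500=45995730; T_12,6=11×902055+3416930=13339535
r13: T_13,3=12×150917976+120543840=1931559552; T_13,4=12×105258076+150917976=1414014888; T_13,5=12×45995730+105258076=657206836; T_13,6=12×13339535+45995730=206070150
r14: T_14,4=13×1414014888+1931559552=20313753096; T_14,5=13×657206836+1414014888=9957703756; T_14,6=13×206070150+657206836=3336118786
Read c(14,4) = 20313753096, c(14,5) = 9957703756, c(14,6) = 3336118786.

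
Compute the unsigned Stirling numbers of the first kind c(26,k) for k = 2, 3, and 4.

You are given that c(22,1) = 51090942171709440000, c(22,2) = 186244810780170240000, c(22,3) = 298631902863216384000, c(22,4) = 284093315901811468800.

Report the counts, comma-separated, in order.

row 23: T[23][1]=22·51090942171709440000+0=1124000727777607680000  T[23][2]=22·186244810780170240000+51090942171709440000=4148476779335454720000  T[23][3]=22·298631902863216384000+186244810780170240000=6756146673770930688000  T[23][4]=22·284093315901811468800+298631902863216384000=6548684852703068697600
row 24: T[24][1]=23·1124000727777607680000+0=25852016738884976640000  T[24][2]=23·4148476779335454720000+1124000727777607680000=96538966652493066240000  T[24][3]=23·6756146673770930688000+4148476779335454720000=159539850276066860544000  T[24][4]=23·6548684852703068697600+6756146673770930688000=157375898285941510732800
row 25: T[25][1]=24·25852016738884976640000+0=620448401733239439360000  T[25][2]=24·96538966652493066240000+25852016738884976640000=2342787216398718566400000  T[25][3]=24·159539850276066860544000+96538966652493066240000=3925495373278097719296000  T[25][4]=24·157375898285941510732800+159539850276066860544000=3936561409138663118131200
row 26: T[26][2]=25·2342787216398718566400000+620448401733239439360000=59190128811701203599360000  T[26][3]=25·3925495373278097719296000+2342787216398718566400000=100480171548351161548800000  T[26][4]=25·3936561409138663118131200+3925495373278097719296000=102339530601744675672576000
Read c(26,2) = 59190128811701203599360000, c(26,3) = 100480171548351161548800000, c(26,4) = 102339530601744675672576000.

59190128811701203599360000, 100480171548351161548800000, 102339530601744675672576000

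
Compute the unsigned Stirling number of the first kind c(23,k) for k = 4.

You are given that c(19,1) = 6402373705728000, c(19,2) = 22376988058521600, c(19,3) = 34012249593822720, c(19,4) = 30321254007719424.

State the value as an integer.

6548684852703068697600

@20  (20,1):6402373705728000·19+0→121645100408832000, (20,2):22376988058521600·19+6402373705728000→431565146817638400, (20,3):34012249593822720·19+22376988058521600→668609730341153280, (20,4):30321254007719424·19+34012249593822720→610116075740491776
@21  (21,2):431565146817638400·20+121645100408832000→8752948036761600000, (21,3):668609730341153280·20+431565146817638400→13803759753640704000, (21,4):610116075740491776·20+668609730341153280→12870931245150988800
@22  (22,3):13803759753640704000·21+8752948036761600000→298631902863216384000, (22,4):12870931245150988800·21+13803759753640704000→284093315901811468800
@23  (23,4):284093315901811468800·22+298631902863216384000→6548684852703068697600
Read c(23,4) = 6548684852703068697600.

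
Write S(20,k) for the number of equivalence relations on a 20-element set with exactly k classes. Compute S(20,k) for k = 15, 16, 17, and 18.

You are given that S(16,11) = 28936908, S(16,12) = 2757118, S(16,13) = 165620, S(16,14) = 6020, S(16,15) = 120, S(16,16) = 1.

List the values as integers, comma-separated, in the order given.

@17  (17,12):2757118·12+28936908→62022324, (17,13):165620·13+2757118→4910178, (17,14):6020·14+165620→249900, (17,15):120·15+6020→7820, (17,16):1·16+120→136, (17,17):0·17+1→1
@18  (18,13):4910178·13+62022324→125854638, (18,14):249900·14+4910178→8408778, (18,15):7820·15+249900→367200, (18,16):136·16+7820→9996, (18,17):1·17+136→153, (18,18):0·18+1→1
@19  (19,14):8408778·14+125854638→243577530, (19,15):367200·15+8408778→13916778, (19,16):9996·16+367200→527136, (19,17):153·17+9996→12597, (19,18):1·18+153→171
@20  (20,15):13916778·15+243577530→452329200, (20,16):527136·16+13916778→22350954, (20,17):12597·17+527136→741285, (20,18):171·18+12597→15675
Read S(20,15) = 452329200, S(20,16) = 22350954, S(20,17) = 741285, S(20,18) = 15675.

452329200, 22350954, 741285, 15675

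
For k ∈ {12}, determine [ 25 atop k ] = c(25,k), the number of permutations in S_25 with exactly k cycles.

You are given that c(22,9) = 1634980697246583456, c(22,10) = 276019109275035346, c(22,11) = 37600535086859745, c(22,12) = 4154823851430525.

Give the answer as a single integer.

130770928736755873500

row 23: T[23][10]=22·276019109275035346+1634980697246583456=7707401101297361068  T[23][11]=22·37600535086859745+276019109275035346=1103230881185949736  T[23][12]=22·4154823851430525+37600535086859745=129006659818331295
row 24: T[24][11]=23·1103230881185949736+7707401101297361068=33081711368574204996  T[24][12]=23·129006659818331295+1103230881185949736=4070384057007569521
row 25: T[25][12]=24·4070384057007569521+33081711368574204996=130770928736755873500
Read c(25,12) = 130770928736755873500.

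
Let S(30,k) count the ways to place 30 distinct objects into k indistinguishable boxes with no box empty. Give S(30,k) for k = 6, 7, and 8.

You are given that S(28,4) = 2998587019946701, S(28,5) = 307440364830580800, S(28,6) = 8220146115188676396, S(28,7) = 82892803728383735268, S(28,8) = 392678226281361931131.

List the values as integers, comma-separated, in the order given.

299310102746948685757, 4168916722553086402080, 26383018684048108297800

r29: T_29,5=5×307440364830580800+2998587019946701=1540200411172850701; T_29,6=6×8220146115188676396+307440364830580800=49628317055962639176; T_29,7=7×82892803728383735268+8220146115188676396=588469772213874823272; T_29,8=8×392678226281361931131+82892803728383735268=3224318613979279184316
r30: T_30,6=6×49628317055962639176+1540200411172850701=299310102746948685757; T_30,7=7×588469772213874823272+49628317055962639176=4168916722553086402080; T_30,8=8×3224318613979279184316+588469772213874823272=26383018684048108297800
Read S(30,6) = 299310102746948685757, S(30,7) = 4168916722553086402080, S(30,8) = 26383018684048108297800.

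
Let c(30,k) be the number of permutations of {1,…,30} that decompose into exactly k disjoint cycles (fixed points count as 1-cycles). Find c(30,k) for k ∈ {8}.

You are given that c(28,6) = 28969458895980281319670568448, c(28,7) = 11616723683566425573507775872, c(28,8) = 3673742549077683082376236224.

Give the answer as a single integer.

row 29: T[29][7]=28·11616723683566425573507775872+28969458895980281319670568448=354237722035840197377888292864  T[29][8]=28·3673742549077683082376236224+11616723683566425573507775872=114481515057741551880042390144
row 30: T[30][8]=29·114481515057741551880042390144+354237722035840197377888292864=3674201658710345201899117607040
Read c(30,8) = 3674201658710345201899117607040.

3674201658710345201899117607040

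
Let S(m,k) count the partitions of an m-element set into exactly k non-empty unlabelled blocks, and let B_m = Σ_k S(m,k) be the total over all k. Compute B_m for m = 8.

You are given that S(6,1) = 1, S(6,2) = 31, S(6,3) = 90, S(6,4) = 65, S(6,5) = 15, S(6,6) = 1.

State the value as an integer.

4140

[7] T[7,1]:1*1+0=1 · T[7,2]:2*31+1=63 · T[7,3]:3*90+31=301 · T[7,4]:4*65+90=350 · T[7,5]:5*15+65=140 · T[7,6]:6*1+15=21 · T[7,7]:7*0+1=1
[8] T[8,1]:1*1+0=1 · T[8,2]:2*63+1=127 · T[8,3]:3*301+63=966 · T[8,4]:4*350+301=1701 · T[8,5]:5*140+350=1050 · T[8,6]:6*21+140=266 · T[8,7]:7*1+21=28 · T[8,8]:8*0+1=1
B_8 = ΣS(8,k) = 1+127+966+1701+1050+266+28+1 = 4140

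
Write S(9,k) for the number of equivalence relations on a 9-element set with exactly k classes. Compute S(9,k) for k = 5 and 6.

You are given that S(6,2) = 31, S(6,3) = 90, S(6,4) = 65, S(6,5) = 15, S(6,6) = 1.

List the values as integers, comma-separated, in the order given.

6951, 2646

r7: T_7,3=3×90+31=301; T_7,4=4×65+90=350; T_7,5=5×15+65=140; T_7,6=6×1+15=21
r8: T_8,4=4×350+301=1701; T_8,5=5×140+350=1050; T_8,6=6×21+140=266
r9: T_9,5=5×1050+1701=6951; T_9,6=6×266+1050=2646
Read S(9,5) = 6951, S(9,6) = 2646.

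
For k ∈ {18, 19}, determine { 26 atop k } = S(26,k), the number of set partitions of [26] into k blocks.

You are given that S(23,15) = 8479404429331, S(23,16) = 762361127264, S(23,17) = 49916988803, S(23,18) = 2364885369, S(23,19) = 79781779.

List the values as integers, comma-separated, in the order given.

107025546101760, 6433839018750

i=24: T(24,16)=8479404429331+16·762361127264=20677182465555 | T(24,17)=762361127264+17·49916988803=1610949936915 | T(24,18)=49916988803+18·2364885369=92484925445 | T(24,19)=2364885369+19·79781779=3880739170
i=25: T(25,17)=20677182465555+17·1610949936915=48063331393110 | T(25,18)=1610949936915+18·92484925445=3275678594925 | T(25,19)=92484925445+19·3880739170=166218969675
i=26: T(26,18)=48063331393110+18·3275678594925=107025546101760 | T(26,19)=3275678594925+19·166218969675=6433839018750
Read S(26,18) = 107025546101760, S(26,19) = 6433839018750.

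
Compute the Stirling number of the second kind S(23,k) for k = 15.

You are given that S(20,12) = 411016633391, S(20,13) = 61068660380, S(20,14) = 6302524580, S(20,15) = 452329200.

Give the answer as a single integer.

8479404429331

@21  (21,13):61068660380·13+411016633391→1204909218331, (21,14):6302524580·14+61068660380→149304004500, (21,15):452329200·15+6302524580→13087462580
@22  (22,14):149304004500·14+1204909218331→3295165281331, (22,15):13087462580·15+149304004500→345615943200
@23  (23,15):345615943200·15+3295165281331→8479404429331
Read S(23,15) = 8479404429331.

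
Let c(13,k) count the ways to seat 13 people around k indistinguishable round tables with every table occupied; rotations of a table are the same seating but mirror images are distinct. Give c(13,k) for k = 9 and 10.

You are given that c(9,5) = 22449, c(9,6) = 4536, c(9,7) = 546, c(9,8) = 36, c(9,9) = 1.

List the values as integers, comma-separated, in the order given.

r10: T_10,6=9×4536+22449=63273; T_10,7=9×546+4536=9450; T_10,8=9×36+546=870; T_10,9=9×1+36=45; T_10,10=9×0+1=1
r11: T_11,7=10×9450+63273=157773; T_11,8=10×870+9450=18150; T_11,9=10×45+870=1320; T_11,10=10×1+45=55
r12: T_12,8=11×18150+157773=357423; T_12,9=11×1320+18150=32670; T_12,10=11×55+1320=1925
r13: T_13,9=12×32670+357423=749463; T_13,10=12×1925+32670=55770
Read c(13,9) = 749463, c(13,10) = 55770.

749463, 55770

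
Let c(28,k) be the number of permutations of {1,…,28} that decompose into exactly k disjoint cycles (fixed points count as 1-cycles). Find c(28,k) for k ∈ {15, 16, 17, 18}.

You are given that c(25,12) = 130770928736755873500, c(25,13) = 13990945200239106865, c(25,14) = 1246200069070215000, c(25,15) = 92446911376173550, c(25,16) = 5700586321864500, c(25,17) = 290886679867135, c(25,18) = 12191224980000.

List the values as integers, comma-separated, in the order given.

[26] T[26,13]:25*13990945200239106865+130770928736755873500=480544558742733545125 · T[26,14]:25*1246200069070215000+13990945200239106865=45145946926994481865 · T[26,15]:25*92446911376173550+1246200069070215000=3557372853474553750 · T[26,16]:25*5700586321864500+92446911376173550=234961569422786050 · T[26,17]:25*290886679867135+5700586321864500=12972753318542875 · T[26,18]:25*12191224980000+290886679867135=595667304367135
[27] T[27,14]:26*45145946926994481865+480544558742733545125=1654339178844590073615 · T[27,15]:26*3557372853474553750+45145946926994481865=137637641117332879365 · T[27,16]:26*234961569422786050+3557372853474553750=9666373658466991050 · T[27,17]:26*12972753318542875+234961569422786050=572253155704900800 · T[27,18]:26*595667304367135+12972753318542875=28460103232088385
[28] T[28,15]:27*137637641117332879365+1654339178844590073615=5370555489012577816470 · T[28,16]:27*9666373658466991050+137637641117332879365=398629729895941637715 · T[28,17]:27*572253155704900800+9666373658466991050=25117208862499312650 · T[28,18]:27*28460103232088385+572253155704900800=1340675942971287195
Read c(28,15) = 5370555489012577816470, c(28,16) = 398629729895941637715, c(28,17) = 25117208862499312650, c(28,18) = 1340675942971287195.

5370555489012577816470, 398629729895941637715, 25117208862499312650, 1340675942971287195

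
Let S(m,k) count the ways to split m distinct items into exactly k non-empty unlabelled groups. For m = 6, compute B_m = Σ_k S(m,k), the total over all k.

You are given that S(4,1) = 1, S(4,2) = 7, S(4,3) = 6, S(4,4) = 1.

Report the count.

203

r5: T_5,1=1×1+0=1; T_5,2=2×7+1=15; T_5,3=3×6+7=25; T_5,4=4×1+6=10; T_5,5=5×0+1=1
r6: T_6,1=1×1+0=1; T_6,2=2×15+1=31; T_6,3=3×25+15=90; T_6,4=4×10+25=65; T_6,5=5×1+10=15; T_6,6=6×0+1=1
B_6 = ΣS(6,k) = 1+31+90+65+15+1 = 203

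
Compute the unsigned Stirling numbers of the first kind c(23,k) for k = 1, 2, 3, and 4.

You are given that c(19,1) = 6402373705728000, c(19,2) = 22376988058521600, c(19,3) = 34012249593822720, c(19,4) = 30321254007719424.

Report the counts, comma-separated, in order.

i=20: T(20,1)=0+19·6402373705728000=121645100408832000 | T(20,2)=6402373705728000+19·22376988058521600=431565146817638400 | T(20,3)=22376988058521600+19·34012249593822720=668609730341153280 | T(20,4)=34012249593822720+19·30321254007719424=610116075740491776
i=21: T(21,1)=0+20·121645100408832000=2432902008176640000 | T(21,2)=121645100408832000+20·431565146817638400=8752948036761600000 | T(21,3)=431565146817638400+20·668609730341153280=13803759753640704000 | T(21,4)=668609730341153280+20·610116075740491776=12870931245150988800
i=22: T(22,1)=0+21·2432902008176640000=51090942171709440000 | T(22,2)=2432902008176640000+21·8752948036761600000=186244810780170240000 | T(22,3)=8752948036761600000+21·13803759753640704000=298631902863216384000 | T(22,4)=13803759753640704000+21·12870931245150988800=284093315901811468800
i=23: T(23,1)=0+22·51090942171709440000=1124000727777607680000 | T(23,2)=51090942171709440000+22·186244810780170240000=4148476779335454720000 | T(23,3)=186244810780170240000+22·298631902863216384000=6756146673770930688000 | T(23,4)=298631902863216384000+22·284093315901811468800=6548684852703068697600
Read c(23,1) = 1124000727777607680000, c(23,2) = 4148476779335454720000, c(23,3) = 6756146673770930688000, c(23,4) = 6548684852703068697600.

1124000727777607680000, 4148476779335454720000, 6756146673770930688000, 6548684852703068697600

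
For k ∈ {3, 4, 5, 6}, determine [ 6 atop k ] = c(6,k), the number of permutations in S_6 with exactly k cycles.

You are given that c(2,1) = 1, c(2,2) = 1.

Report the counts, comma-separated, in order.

225, 85, 15, 1

row 3: T[3][1]=2·1+0=2  T[3][2]=2·1+1=3  T[3][3]=2·0+1=1
row 4: T[4][1]=3·2+0=6  T[4][2]=3·3+2=11  T[4][3]=3·1+3=6  T[4][4]=3·0+1=1
row 5: T[5][2]=4·11+6=50  T[5][3]=4·6+11=35  T[5][4]=4·1+6=10  T[5][5]=4·0+1=1
row 6: T[6][3]=5·35+50=225  T[6][4]=5·10+35=85  T[6][5]=5·1+10=15  T[6][6]=5·0+1=1
Read c(6,3) = 225, c(6,4) = 85, c(6,5) = 15, c(6,6) = 1.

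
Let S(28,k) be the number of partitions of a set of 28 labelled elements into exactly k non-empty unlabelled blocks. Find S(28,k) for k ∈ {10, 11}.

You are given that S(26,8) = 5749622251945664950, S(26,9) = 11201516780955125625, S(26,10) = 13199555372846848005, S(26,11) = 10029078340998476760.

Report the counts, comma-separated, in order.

1538533978374777852325, 1501910658871554621690

r27: T_27,9=9×11201516780955125625+5749622251945664950=106563273280541795575; T_27,10=10×13199555372846848005+11201516780955125625=143197070509423605675; T_27,11=11×10029078340998476760+13199555372846848005=123519417123830092365
r28: T_28,10=10×143197070509423605675+106563273280541795575=1538533978374777852325; T_28,11=11×123519417123830092365+143197070509423605675=1501910658871554621690
Read S(28,10) = 1538533978374777852325, S(28,11) = 1501910658871554621690.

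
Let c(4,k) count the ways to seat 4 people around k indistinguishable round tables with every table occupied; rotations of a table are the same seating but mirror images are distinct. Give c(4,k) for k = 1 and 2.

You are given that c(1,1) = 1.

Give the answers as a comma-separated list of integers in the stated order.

[2] T[2,1]:1*1+0=1 · T[2,2]:1*0+1=1
[3] T[3,1]:2*1+0=2 · T[3,2]:2*1+1=3
[4] T[4,1]:3*2+0=6 · T[4,2]:3*3+2=11
Read c(4,1) = 6, c(4,2) = 11.

6, 11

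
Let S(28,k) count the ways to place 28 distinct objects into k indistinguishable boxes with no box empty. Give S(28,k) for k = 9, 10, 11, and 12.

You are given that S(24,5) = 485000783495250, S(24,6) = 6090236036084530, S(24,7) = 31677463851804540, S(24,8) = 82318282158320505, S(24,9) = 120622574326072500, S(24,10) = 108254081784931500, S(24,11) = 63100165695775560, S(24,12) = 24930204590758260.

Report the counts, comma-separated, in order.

i=25: T(25,6)=485000783495250+6·6090236036084530=37026417000002430 | T(25,7)=6090236036084530+7·31677463851804540=227832482998716310 | T(25,8)=31677463851804540+8·82318282158320505=690223721118368580 | T(25,9)=82318282158320505+9·120622574326072500=1167921451092973005 | T(25,10)=120622574326072500+10·108254081784931500=1203163392175387500 | T(25,11)=108254081784931500+11·63100165695775560=802355904438462660 | T(25,12)=63100165695775560+12·24930204590758260=362262620784874680
i=26: T(26,7)=37026417000002430+7·227832482998716310=1631853797991016600 | T(26,8)=227832482998716310+8·690223721118368580=5749622251945664950 | T(26,9)=690223721118368580+9·1167921451092973005=11201516780955125625 | T(26,10)=1167921451092973005+10·1203163392175387500=13199555372846848005 | T(26,11)=1203163392175387500+11·802355904438462660=10029078340998476760 | T(26,12)=802355904438462660+12·362262620784874680=5149507353856958820
i=27: T(27,8)=1631853797991016600+8·5749622251945664950=47628831813556336200 | T(27,9)=5749622251945664950+9·11201516780955125625=106563273280541795575 | T(27,10)=11201516780955125625+10·13199555372846848005=143197070509423605675 | T(27,11)=13199555372846848005+11·10029078340998476760=123519417123830092365 | T(27,12)=10029078340998476760+12·5149507353856958820=71823166587281982600
i=28: T(28,9)=47628831813556336200+9·106563273280541795575=1006698291338432496375 | T(28,10)=106563273280541795575+10·143197070509423605675=1538533978374777852325 | T(28,11)=143197070509423605675+11·123519417123830092365=1501910658871554621690 | T(28,12)=123519417123830092365+12·71823166587281982600=985397416171213883565
Read S(28,9) = 1006698291338432496375, S(28,10) = 1538533978374777852325, S(28,11) = 1501910658871554621690, S(28,12) = 985397416171213883565.

1006698291338432496375, 1538533978374777852325, 1501910658871554621690, 985397416171213883565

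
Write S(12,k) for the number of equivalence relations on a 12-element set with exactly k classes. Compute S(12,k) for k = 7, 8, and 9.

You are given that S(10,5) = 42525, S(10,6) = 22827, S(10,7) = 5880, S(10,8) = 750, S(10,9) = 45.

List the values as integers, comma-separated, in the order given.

627396, 159027, 22275

i=11: T(11,6)=42525+6·22827=179487 | T(11,7)=22827+7·5880=63987 | T(11,8)=5880+8·750=11880 | T(11,9)=750+9·45=1155
i=12: T(12,7)=179487+7·63987=627396 | T(12,8)=63987+8·11880=159027 | T(12,9)=11880+9·1155=22275
Read S(12,7) = 627396, S(12,8) = 159027, S(12,9) = 22275.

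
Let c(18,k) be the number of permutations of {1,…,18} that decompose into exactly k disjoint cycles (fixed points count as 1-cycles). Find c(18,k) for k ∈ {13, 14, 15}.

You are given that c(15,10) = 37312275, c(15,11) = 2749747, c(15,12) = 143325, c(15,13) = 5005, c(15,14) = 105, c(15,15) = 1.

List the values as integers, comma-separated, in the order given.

299650806, 13896582, 468180

row 16: T[16][11]=15·2749747+37312275=78558480  T[16][12]=15·143325+2749747=4899622  T[16][13]=15·5005+143325=218400  T[16][14]=15·105+5005=6580  T[16][15]=15·1+105=120
row 17: T[17][12]=16·4899622+78558480=156952432  T[17][13]=16·218400+4899622=8394022  T[17][14]=16·6580+218400=323680  T[17][15]=16·120+6580=8500
row 18: T[18][13]=17·8394022+156952432=299650806  T[18][14]=17·323680+8394022=13896582  T[18][15]=17·8500+323680=468180
Read c(18,13) = 299650806, c(18,14) = 13896582, c(18,15) = 468180.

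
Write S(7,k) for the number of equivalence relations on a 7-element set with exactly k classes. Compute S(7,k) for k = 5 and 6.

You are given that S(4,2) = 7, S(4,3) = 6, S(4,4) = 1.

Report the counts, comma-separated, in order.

140, 21

row 5: T[5][3]=3·6+7=25  T[5][4]=4·1+6=10  T[5][5]=5·0+1=1
row 6: T[6][4]=4·10+25=65  T[6][5]=5·1+10=15  T[6][6]=6·0+1=1
row 7: T[7][5]=5·15+65=140  T[7][6]=6·1+15=21
Read S(7,5) = 140, S(7,6) = 21.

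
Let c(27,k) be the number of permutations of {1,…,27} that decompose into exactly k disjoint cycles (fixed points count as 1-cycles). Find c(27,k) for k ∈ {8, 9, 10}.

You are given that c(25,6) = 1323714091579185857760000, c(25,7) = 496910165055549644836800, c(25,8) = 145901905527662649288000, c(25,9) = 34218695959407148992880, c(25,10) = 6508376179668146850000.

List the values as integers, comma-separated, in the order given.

row 26: T[26][7]=25·496910165055549644836800+1323714091579185857760000=13746468217967926978680000  T[26][8]=25·145901905527662649288000+496910165055549644836800=4144457803247115877036800  T[26][9]=25·34218695959407148992880+145901905527662649288000=1001369304512841374110000  T[26][10]=25·6508376179668146850000+34218695959407148992880=196928100451110820242880
row 27: T[27][8]=26·4144457803247115877036800+13746468217967926978680000=121502371102392939781636800  T[27][9]=26·1001369304512841374110000+4144457803247115877036800=30180059720580991603896800  T[27][10]=26·196928100451110820242880+1001369304512841374110000=6121499916241722700424880
Read c(27,8) = 121502371102392939781636800, c(27,9) = 30180059720580991603896800, c(27,10) = 6121499916241722700424880.

121502371102392939781636800, 30180059720580991603896800, 6121499916241722700424880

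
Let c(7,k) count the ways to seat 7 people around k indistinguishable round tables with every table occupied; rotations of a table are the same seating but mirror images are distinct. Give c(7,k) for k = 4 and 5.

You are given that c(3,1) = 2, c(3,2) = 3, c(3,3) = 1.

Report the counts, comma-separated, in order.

735, 175

i=4: T(4,1)=0+3·2=6 | T(4,2)=2+3·3=11 | T(4,3)=3+3·1=6 | T(4,4)=1+3·0=1
i=5: T(5,2)=6+4·11=50 | T(5,3)=11+4·6=35 | T(5,4)=6+4·1=10 | T(5,5)=1+4·0=1
i=6: T(6,3)=50+5·35=225 | T(6,4)=35+5·10=85 | T(6,5)=10+5·1=15
i=7: T(7,4)=225+6·85=735 | T(7,5)=85+6·15=175
Read c(7,4) = 735, c(7,5) = 175.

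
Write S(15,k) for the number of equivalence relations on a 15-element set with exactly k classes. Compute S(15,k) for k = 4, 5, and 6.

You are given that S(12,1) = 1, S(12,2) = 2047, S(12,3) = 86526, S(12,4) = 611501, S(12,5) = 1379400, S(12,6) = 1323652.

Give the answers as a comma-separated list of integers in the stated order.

42355950, 210766920, 420693273

i=13: T(13,2)=1+2·2047=4095 | T(13,3)=2047+3·86526=261625 | T(13,4)=86526+4·611501=2532530 | T(13,5)=611501+5·1379400=7508501 | T(13,6)=1379400+6·1323652=9321312
i=14: T(14,3)=4095+3·261625=788970 | T(14,4)=261625+4·2532530=10391745 | T(14,5)=2532530+5·7508501=40075035 | T(14,6)=7508501+6·9321312=63436373
i=15: T(15,4)=788970+4·10391745=42355950 | T(15,5)=10391745+5·40075035=210766920 | T(15,6)=40075035+6·63436373=420693273
Read S(15,4) = 42355950, S(15,5) = 210766920, S(15,6) = 420693273.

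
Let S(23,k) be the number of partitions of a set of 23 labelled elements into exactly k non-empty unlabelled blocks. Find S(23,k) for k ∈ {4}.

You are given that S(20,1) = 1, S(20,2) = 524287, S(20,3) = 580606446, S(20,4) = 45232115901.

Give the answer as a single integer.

2916342574750

[21] T[21,2]:2*524287+1=1048575 · T[21,3]:3*580606446+524287=1742343625 · T[21,4]:4*45232115901+580606446=181509070050
[22] T[22,3]:3*1742343625+1048575=5228079450 · T[22,4]:4*181509070050+1742343625=727778623825
[23] T[23,4]:4*727778623825+5228079450=2916342574750
Read S(23,4) = 2916342574750.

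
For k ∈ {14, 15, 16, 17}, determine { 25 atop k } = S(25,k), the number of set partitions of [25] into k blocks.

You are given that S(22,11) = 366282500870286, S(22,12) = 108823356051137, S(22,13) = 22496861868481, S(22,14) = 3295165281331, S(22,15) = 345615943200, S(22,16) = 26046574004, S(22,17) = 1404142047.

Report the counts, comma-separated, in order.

25958110360896000, 4299394655347200, 526655161695960, 48063331393110

row 23: T[23][12]=12·108823356051137+366282500870286=1672162773483930  T[23][13]=13·22496861868481+108823356051137=401282560341390  T[23][14]=14·3295165281331+22496861868481=68629175807115  T[23][15]=15·345615943200+3295165281331=8479404429331  T[23][16]=16·26046574004+345615943200=762361127264  T[23][17]=17·1404142047+26046574004=49916988803
row 24: T[24][13]=13·401282560341390+1672162773483930=6888836057922000  T[24][14]=14·68629175807115+401282560341390=1362091021641000  T[24][15]=15·8479404429331+68629175807115=195820242247080  T[24][16]=16·762361127264+8479404429331=20677182465555  T[24][17]=17·49916988803+762361127264=1610949936915
row 25: T[25][14]=14·1362091021641000+6888836057922000=25958110360896000  T[25][15]=15·195820242247080+1362091021641000=4299394655347200  T[25][16]=16·20677182465555+195820242247080=526655161695960  T[25][17]=17·1610949936915+20677182465555=48063331393110
Read S(25,14) = 25958110360896000, S(25,15) = 4299394655347200, S(25,16) = 526655161695960, S(25,17) = 48063331393110.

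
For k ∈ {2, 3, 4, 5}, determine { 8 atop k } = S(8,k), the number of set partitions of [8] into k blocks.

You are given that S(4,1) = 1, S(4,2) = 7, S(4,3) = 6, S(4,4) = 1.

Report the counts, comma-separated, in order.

127, 966, 1701, 1050

[5] T[5,1]:1*1+0=1 · T[5,2]:2*7+1=15 · T[5,3]:3*6+7=25 · T[5,4]:4*1+6=10 · T[5,5]:5*0+1=1
[6] T[6,1]:1*1+0=1 · T[6,2]:2*15+1=31 · T[6,3]:3*25+15=90 · T[6,4]:4*10+25=65 · T[6,5]:5*1+10=15
[7] T[7,1]:1*1+0=1 · T[7,2]:2*31+1=63 · T[7,3]:3*90+31=301 · T[7,4]:4*65+90=350 · T[7,5]:5*15+65=140
[8] T[8,2]:2*63+1=127 · T[8,3]:3*301+63=966 · T[8,4]:4*350+301=1701 · T[8,5]:5*140+350=1050
Read S(8,2) = 127, S(8,3) = 966, S(8,4) = 1701, S(8,5) = 1050.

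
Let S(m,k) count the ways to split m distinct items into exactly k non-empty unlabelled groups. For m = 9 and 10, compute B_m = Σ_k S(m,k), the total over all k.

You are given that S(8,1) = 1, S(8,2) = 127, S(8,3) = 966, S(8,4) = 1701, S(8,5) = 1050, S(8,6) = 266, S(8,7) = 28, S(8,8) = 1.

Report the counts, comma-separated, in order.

@9  (9,1):1·1+0→1, (9,2):127·2+1→255, (9,3):966·3+127→3025, (9,4):1701·4+966→7770, (9,5):1050·5+1701→6951, (9,6):266·6+1050→2646, (9,7):28·7+266→462, (9,8):1·8+28→36, (9,9):0·9+1→1
@10  (10,1):1·1+0→1, (10,2):255·2+1→511, (10,3):3025·3+255→9330, (10,4):7770·4+3025→34105, (10,5):6951·5+7770→42525, (10,6):2646·6+6951→22827, (10,7):462·7+2646→5880, (10,8):36·8+462→750, (10,9):1·9+36→45, (10,10):0·10+1→1
B_9 = ΣS(9,k) = 1+255+3025+7770+6951+2646+462+36+1 = 21147
B_10 = ΣS(10,k) = 1+511+9330+34105+42525+22827+5880+750+45+1 = 115975

21147, 115975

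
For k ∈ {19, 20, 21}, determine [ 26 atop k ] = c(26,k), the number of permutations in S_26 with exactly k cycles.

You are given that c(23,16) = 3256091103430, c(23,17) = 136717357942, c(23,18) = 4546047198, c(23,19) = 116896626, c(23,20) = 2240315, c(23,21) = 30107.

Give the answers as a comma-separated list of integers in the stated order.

22563937825000, 696829576300, 17247104875

r24: T_24,17=23×136717357942+3256091103430=6400590336096; T_24,18=23×4546047198+136717357942=241276443496; T_24,19=23×116896626+4546047198=7234669596; T_24,20=23×2240315+116896626=168423871; T_24,21=23×30107+2240315=2932776
r25: T_25,18=24×241276443496+6400590336096=12191224980000; T_25,19=24×7234669596+241276443496=414908513800; T_25,20=24×168423871+7234669596=11276842500; T_25,21=24×2932776+168423871=238810495
r26: T_26,19=25×414908513800+12191224980000=22563937825000; T_26,20=25×11276842500+414908513800=696829576300; T_26,21=25×238810495+11276842500=17247104875
Read c(26,19) = 22563937825000, c(26,20) = 696829576300, c(26,21) = 17247104875.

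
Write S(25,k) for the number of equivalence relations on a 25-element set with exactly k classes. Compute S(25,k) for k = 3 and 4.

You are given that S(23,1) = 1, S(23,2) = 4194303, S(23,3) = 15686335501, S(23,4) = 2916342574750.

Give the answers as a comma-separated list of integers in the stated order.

141197991025, 46771289738810

row 24: T[24][2]=2·4194303+1=8388607  T[24][3]=3·15686335501+4194303=47063200806  T[24][4]=4·2916342574750+15686335501=11681056634501
row 25: T[25][3]=3·47063200806+8388607=141197991025  T[25][4]=4·11681056634501+47063200806=46771289738810
Read S(25,3) = 141197991025, S(25,4) = 46771289738810.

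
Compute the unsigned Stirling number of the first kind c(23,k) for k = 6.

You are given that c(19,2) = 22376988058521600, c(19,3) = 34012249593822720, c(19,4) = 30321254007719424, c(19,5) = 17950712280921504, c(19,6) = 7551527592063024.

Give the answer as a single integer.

[20] T[20,3]:19*34012249593822720+22376988058521600=668609730341153280 · T[20,4]:19*30321254007719424+34012249593822720=610116075740491776 · T[20,5]:19*17950712280921504+30321254007719424=371384787345228000 · T[20,6]:19*7551527592063024+17950712280921504=161429736530118960
[21] T[21,4]:20*610116075740491776+668609730341153280=12870931245150988800 · T[21,5]:20*371384787345228000+610116075740491776=8037811822645051776 · T[21,6]:20*161429736530118960+371384787345228000=3599979517947607200
[22] T[22,5]:21*8037811822645051776+12870931245150988800=181664979520697076096 · T[22,6]:21*3599979517947607200+8037811822645051776=83637381699544802976
[23] T[23,6]:22*83637381699544802976+181664979520697076096=2021687376910682741568
Read c(23,6) = 2021687376910682741568.

2021687376910682741568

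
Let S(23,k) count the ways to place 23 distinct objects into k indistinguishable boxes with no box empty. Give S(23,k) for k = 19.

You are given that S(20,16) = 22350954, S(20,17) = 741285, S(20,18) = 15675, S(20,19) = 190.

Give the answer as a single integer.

79781779

@21  (21,17):741285·17+22350954→34952799, (21,18):15675·18+741285→1023435, (21,19):190·19+15675→19285
@22  (22,18):1023435·18+34952799→53374629, (22,19):19285·19+1023435→1389850
@23  (23,19):1389850·19+53374629→79781779
Read S(23,19) = 79781779.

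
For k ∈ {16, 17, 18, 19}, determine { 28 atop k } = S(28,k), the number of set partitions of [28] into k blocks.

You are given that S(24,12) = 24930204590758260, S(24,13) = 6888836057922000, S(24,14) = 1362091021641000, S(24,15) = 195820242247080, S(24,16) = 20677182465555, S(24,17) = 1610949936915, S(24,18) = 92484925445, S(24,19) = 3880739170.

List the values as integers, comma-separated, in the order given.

6539643128396047620, 898741468057510350, 94432767017711850, 7626292886912700

[25] T[25,13]:13*6888836057922000+24930204590758260=114485073343744260 · T[25,14]:14*1362091021641000+6888836057922000=25958110360896000 · T[25,15]:15*195820242247080+1362091021641000=4299394655347200 · T[25,16]:16*20677182465555+195820242247080=526655161695960 · T[25,17]:17*1610949936915+20677182465555=48063331393110 · T[25,18]:18*92484925445+1610949936915=3275678594925 · T[25,19]:19*3880739170+92484925445=166218969675
[26] T[26,14]:14*25958110360896000+114485073343744260=477898618396288260 · T[26,15]:15*4299394655347200+25958110360896000=90449030191104000 · T[26,16]:16*526655161695960+4299394655347200=12725877242482560 · T[26,17]:17*48063331393110+526655161695960=1343731795378830 · T[26,18]:18*3275678594925+48063331393110=107025546101760 · T[26,19]:19*166218969675+3275678594925=6433839018750
[27] T[27,15]:15*90449030191104000+477898618396288260=1834634071262848260 · T[27,16]:16*12725877242482560+90449030191104000=294063066070824960 · T[27,17]:17*1343731795378830+12725877242482560=35569317763922670 · T[27,18]:18*107025546101760+1343731795378830=3270191625210510 · T[27,19]:19*6433839018750+107025546101760=229268487458010
[28] T[28,16]:16*294063066070824960+1834634071262848260=6539643128396047620 · T[28,17]:17*35569317763922670+294063066070824960=898741468057510350 · T[28,18]:18*3270191625210510+35569317763922670=94432767017711850 · T[28,19]:19*229268487458010+3270191625210510=7626292886912700
Read S(28,16) = 6539643128396047620, S(28,17) = 898741468057510350, S(28,18) = 94432767017711850, S(28,19) = 7626292886912700.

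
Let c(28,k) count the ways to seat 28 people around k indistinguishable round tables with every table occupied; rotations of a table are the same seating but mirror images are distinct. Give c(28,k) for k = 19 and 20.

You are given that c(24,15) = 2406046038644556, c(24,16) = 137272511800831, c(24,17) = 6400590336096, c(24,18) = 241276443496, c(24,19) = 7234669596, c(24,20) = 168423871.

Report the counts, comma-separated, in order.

[25] T[25,16]:24*137272511800831+2406046038644556=5700586321864500 · T[25,17]:24*6400590336096+137272511800831=290886679867135 · T[25,18]:24*241276443496+6400590336096=12191224980000 · T[25,19]:24*7234669596+241276443496=414908513800 · T[25,20]:24*168423871+7234669596=11276842500
[26] T[26,17]:25*290886679867135+5700586321864500=12972753318542875 · T[26,18]:25*12191224980000+290886679867135=595667304367135 · T[26,19]:25*414908513800+12191224980000=22563937825000 · T[26,20]:25*11276842500+414908513800=696829576300
[27] T[27,18]:26*595667304367135+12972753318542875=28460103232088385 · T[27,19]:26*22563937825000+595667304367135=1182329687817135 · T[27,20]:26*696829576300+22563937825000=40681506808800
[28] T[28,19]:27*1182329687817135+28460103232088385=60383004803151030 · T[28,20]:27*40681506808800+1182329687817135=2280730371654735
Read c(28,19) = 60383004803151030, c(28,20) = 2280730371654735.

60383004803151030, 2280730371654735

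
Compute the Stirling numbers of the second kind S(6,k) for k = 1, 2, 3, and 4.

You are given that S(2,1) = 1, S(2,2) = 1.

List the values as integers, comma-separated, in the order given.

r3: T_3,1=1×1+0=1; T_3,2=2×1+1=3; T_3,3=3×0+1=1
r4: T_4,1=1×1+0=1; T_4,2=2×3+1=7; T_4,3=3×1+3=6; T_4,4=4×0+1=1
r5: T_5,1=1×1+0=1; T_5,2=2×7+1=15; T_5,3=3×6+7=25; T_5,4=4×1+6=10
r6: T_6,1=1×1+0=1; T_6,2=2×15+1=31; T_6,3=3×25+15=90; T_6,4=4×10+25=65
Read S(6,1) = 1, S(6,2) = 31, S(6,3) = 90, S(6,4) = 65.

1, 31, 90, 65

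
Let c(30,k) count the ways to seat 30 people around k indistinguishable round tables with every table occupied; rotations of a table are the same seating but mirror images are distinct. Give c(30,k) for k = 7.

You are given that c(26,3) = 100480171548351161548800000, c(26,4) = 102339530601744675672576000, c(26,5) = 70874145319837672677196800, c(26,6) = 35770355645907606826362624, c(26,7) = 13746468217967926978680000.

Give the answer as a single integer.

[27] T[27,4]:26*102339530601744675672576000+100480171548351161548800000=2761307967193712729035776000 · T[27,5]:26*70874145319837672677196800+102339530601744675672576000=1945067308917524165279692800 · T[27,6]:26*35770355645907606826362624+70874145319837672677196800=1000903392113435450162625024 · T[27,7]:26*13746468217967926978680000+35770355645907606826362624=393178529313073708272042624
[28] T[28,5]:27*1945067308917524165279692800+2761307967193712729035776000=55278125307966865191587481600 · T[28,6]:27*1000903392113435450162625024+1945067308917524165279692800=28969458895980281319670568448 · T[28,7]:27*393178529313073708272042624+1000903392113435450162625024=11616723683566425573507775872
[29] T[29,6]:28*28969458895980281319670568448+55278125307966865191587481600=866422974395414742142363398144 · T[29,7]:28*11616723683566425573507775872+28969458895980281319670568448=354237722035840197377888292864
[30] T[30,7]:29*354237722035840197377888292864+866422974395414742142363398144=11139316913434780466101123891200
Read c(30,7) = 11139316913434780466101123891200.

11139316913434780466101123891200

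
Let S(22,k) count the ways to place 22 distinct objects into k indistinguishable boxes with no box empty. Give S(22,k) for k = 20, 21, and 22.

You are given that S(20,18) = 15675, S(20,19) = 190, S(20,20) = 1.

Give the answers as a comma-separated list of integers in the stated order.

r21: T_21,19=19×190+15675=19285; T_21,20=20×1+190=210; T_21,21=21×0+1=1
r22: T_22,20=20×210+19285=23485; T_22,21=21×1+210=231; T_22,22=22×0+1=1
Read S(22,20) = 23485, S(22,21) = 231, S(22,22) = 1.

23485, 231, 1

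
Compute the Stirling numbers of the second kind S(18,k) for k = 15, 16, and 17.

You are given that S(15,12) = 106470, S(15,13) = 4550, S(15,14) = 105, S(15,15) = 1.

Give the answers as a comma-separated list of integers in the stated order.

r16: T_16,13=13×4550+106470=165620; T_16,14=14×105+4550=6020; T_16,15=15×1+105=120; T_16,16=16×0+1=1
r17: T_17,14=14×6020+165620=249900; T_17,15=15×120+6020=7820; T_17,16=16×1+120=136; T_17,17=17×0+1=1
r18: T_18,15=15×7820+249900=367200; T_18,16=16×136+7820=9996; T_18,17=17×1+136=153
Read S(18,15) = 367200, S(18,16) = 9996, S(18,17) = 153.

367200, 9996, 153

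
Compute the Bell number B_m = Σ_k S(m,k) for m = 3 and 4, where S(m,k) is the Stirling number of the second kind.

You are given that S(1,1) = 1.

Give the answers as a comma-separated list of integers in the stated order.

row 2: T[2][1]=1·1+0=1  T[2][2]=2·0+1=1
row 3: T[3][1]=1·1+0=1  T[3][2]=2·1+1=3  T[3][3]=3·0+1=1
row 4: T[4][1]=1·1+0=1  T[4][2]=2·3+1=7  T[4][3]=3·1+3=6  T[4][4]=4·0+1=1
B_3 = ΣS(3,k) = 1+3+1 = 5
B_4 = ΣS(4,k) = 1+7+6+1 = 15

5, 15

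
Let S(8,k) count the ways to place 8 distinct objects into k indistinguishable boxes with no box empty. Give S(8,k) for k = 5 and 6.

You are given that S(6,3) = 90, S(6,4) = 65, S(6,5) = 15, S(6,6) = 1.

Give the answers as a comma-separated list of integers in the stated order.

1050, 266

r7: T_7,4=4×65+90=350; T_7,5=5×15+65=140; T_7,6=6×1+15=21
r8: T_8,5=5×140+350=1050; T_8,6=6×21+140=266
Read S(8,5) = 1050, S(8,6) = 266.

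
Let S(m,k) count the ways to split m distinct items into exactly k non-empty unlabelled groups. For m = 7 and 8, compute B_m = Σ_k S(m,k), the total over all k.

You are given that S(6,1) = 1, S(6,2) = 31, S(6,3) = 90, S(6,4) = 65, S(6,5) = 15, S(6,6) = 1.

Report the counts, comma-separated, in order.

877, 4140

@7  (7,1):1·1+0→1, (7,2):31·2+1→63, (7,3):90·3+31→301, (7,4):65·4+90→350, (7,5):15·5+65→140, (7,6):1·6+15→21, (7,7):0·7+1→1
@8  (8,1):1·1+0→1, (8,2):63·2+1→127, (8,3):301·3+63→966, (8,4):350·4+301→1701, (8,5):140·5+350→1050, (8,6):21·6+140→266, (8,7):1·7+21→28, (8,8):0·8+1→1
B_7 = ΣS(7,k) = 1+63+301+350+140+21+1 = 877
B_8 = ΣS(8,k) = 1+127+966+1701+1050+266+28+1 = 4140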